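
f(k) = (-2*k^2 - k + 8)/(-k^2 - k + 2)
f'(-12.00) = 0.00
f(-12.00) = 2.06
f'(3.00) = 0.39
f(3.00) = 1.30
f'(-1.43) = -1.77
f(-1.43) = 3.86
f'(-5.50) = -0.01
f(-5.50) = 2.07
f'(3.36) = 0.28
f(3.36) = 1.42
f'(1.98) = 1.69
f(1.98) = 0.47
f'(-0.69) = 0.20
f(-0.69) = 3.50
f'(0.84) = 65.02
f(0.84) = 12.65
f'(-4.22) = -0.07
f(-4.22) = 2.02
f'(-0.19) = 0.97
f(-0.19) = 3.77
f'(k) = (-4*k - 1)/(-k^2 - k + 2) + (2*k + 1)*(-2*k^2 - k + 8)/(-k^2 - k + 2)^2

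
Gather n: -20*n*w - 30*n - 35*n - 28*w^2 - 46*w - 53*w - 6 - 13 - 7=n*(-20*w - 65) - 28*w^2 - 99*w - 26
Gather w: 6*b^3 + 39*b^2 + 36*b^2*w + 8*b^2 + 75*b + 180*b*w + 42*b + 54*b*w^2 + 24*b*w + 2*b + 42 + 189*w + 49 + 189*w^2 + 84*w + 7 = 6*b^3 + 47*b^2 + 119*b + w^2*(54*b + 189) + w*(36*b^2 + 204*b + 273) + 98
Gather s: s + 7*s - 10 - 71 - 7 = 8*s - 88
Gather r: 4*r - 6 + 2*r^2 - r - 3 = 2*r^2 + 3*r - 9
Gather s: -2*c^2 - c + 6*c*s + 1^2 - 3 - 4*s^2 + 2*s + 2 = -2*c^2 - c - 4*s^2 + s*(6*c + 2)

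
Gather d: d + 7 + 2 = d + 9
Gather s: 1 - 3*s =1 - 3*s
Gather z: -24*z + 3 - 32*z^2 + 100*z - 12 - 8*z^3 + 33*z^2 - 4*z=-8*z^3 + z^2 + 72*z - 9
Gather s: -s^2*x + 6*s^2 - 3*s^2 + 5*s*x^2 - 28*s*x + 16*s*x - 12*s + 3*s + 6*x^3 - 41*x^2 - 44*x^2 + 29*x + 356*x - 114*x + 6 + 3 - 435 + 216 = s^2*(3 - x) + s*(5*x^2 - 12*x - 9) + 6*x^3 - 85*x^2 + 271*x - 210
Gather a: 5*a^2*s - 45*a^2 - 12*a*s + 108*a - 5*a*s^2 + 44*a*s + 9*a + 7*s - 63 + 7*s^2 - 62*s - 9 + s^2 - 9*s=a^2*(5*s - 45) + a*(-5*s^2 + 32*s + 117) + 8*s^2 - 64*s - 72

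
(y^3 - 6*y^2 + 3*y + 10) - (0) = y^3 - 6*y^2 + 3*y + 10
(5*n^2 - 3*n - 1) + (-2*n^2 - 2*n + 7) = 3*n^2 - 5*n + 6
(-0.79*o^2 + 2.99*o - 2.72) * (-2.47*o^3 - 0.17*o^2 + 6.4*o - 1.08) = 1.9513*o^5 - 7.251*o^4 + 1.1541*o^3 + 20.4516*o^2 - 20.6372*o + 2.9376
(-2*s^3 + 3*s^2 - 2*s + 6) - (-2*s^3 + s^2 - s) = 2*s^2 - s + 6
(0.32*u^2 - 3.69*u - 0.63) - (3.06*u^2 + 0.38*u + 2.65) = -2.74*u^2 - 4.07*u - 3.28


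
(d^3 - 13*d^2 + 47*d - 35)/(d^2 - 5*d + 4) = (d^2 - 12*d + 35)/(d - 4)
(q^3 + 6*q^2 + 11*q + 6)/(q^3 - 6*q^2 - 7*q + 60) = (q^2 + 3*q + 2)/(q^2 - 9*q + 20)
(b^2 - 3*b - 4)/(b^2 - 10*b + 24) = (b + 1)/(b - 6)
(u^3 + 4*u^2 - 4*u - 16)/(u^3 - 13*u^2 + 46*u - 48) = (u^2 + 6*u + 8)/(u^2 - 11*u + 24)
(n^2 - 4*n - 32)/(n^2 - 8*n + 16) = (n^2 - 4*n - 32)/(n^2 - 8*n + 16)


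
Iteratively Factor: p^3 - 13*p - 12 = (p + 1)*(p^2 - p - 12) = (p + 1)*(p + 3)*(p - 4)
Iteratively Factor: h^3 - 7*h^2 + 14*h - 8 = (h - 4)*(h^2 - 3*h + 2) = (h - 4)*(h - 1)*(h - 2)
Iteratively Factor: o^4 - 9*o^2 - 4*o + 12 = (o + 2)*(o^3 - 2*o^2 - 5*o + 6) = (o - 3)*(o + 2)*(o^2 + o - 2) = (o - 3)*(o - 1)*(o + 2)*(o + 2)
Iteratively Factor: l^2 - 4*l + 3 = (l - 1)*(l - 3)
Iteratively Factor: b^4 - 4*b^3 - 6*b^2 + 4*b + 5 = (b - 5)*(b^3 + b^2 - b - 1) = (b - 5)*(b + 1)*(b^2 - 1) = (b - 5)*(b - 1)*(b + 1)*(b + 1)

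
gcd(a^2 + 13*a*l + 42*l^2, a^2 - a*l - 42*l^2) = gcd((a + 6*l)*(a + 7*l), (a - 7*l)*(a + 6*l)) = a + 6*l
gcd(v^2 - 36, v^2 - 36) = v^2 - 36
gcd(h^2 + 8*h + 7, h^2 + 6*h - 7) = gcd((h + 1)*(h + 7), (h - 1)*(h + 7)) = h + 7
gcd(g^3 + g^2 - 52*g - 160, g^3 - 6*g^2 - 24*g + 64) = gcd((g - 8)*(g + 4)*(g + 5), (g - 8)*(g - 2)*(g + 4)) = g^2 - 4*g - 32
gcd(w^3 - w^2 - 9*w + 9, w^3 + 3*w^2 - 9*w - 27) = w^2 - 9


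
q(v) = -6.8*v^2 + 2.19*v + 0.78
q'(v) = 2.19 - 13.6*v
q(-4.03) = -118.48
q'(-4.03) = 57.00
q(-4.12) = -123.67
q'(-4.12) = 58.22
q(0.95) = -3.28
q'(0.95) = -10.73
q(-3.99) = -116.21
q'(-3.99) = 56.45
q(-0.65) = -3.52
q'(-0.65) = 11.03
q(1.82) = -17.76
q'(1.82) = -22.56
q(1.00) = -3.83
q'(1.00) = -11.41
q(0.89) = -2.66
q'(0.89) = -9.91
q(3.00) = -53.85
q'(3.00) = -38.61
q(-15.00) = -1562.07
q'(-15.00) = 206.19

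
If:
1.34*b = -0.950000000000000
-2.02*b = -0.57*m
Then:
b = -0.71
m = -2.51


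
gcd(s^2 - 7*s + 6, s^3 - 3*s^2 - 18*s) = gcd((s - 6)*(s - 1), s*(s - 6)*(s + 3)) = s - 6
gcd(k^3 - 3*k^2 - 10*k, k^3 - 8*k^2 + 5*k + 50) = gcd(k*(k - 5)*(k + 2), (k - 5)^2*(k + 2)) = k^2 - 3*k - 10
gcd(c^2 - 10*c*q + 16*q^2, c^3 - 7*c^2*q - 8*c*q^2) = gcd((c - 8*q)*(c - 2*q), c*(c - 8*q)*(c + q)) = -c + 8*q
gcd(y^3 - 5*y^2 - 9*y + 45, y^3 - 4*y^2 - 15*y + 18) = y + 3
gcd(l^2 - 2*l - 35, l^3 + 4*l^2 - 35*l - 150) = l + 5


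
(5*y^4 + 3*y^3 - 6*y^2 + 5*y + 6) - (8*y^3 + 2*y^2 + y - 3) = 5*y^4 - 5*y^3 - 8*y^2 + 4*y + 9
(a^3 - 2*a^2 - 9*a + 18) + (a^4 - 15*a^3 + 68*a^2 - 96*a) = a^4 - 14*a^3 + 66*a^2 - 105*a + 18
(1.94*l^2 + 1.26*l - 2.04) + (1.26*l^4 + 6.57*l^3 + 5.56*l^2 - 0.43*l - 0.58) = 1.26*l^4 + 6.57*l^3 + 7.5*l^2 + 0.83*l - 2.62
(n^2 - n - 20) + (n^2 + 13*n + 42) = 2*n^2 + 12*n + 22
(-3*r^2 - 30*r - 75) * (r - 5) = -3*r^3 - 15*r^2 + 75*r + 375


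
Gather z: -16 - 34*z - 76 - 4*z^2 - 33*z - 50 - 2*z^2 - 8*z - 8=-6*z^2 - 75*z - 150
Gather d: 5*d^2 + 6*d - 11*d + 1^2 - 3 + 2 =5*d^2 - 5*d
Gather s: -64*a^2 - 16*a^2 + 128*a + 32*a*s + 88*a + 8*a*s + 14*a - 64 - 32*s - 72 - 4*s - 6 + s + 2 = -80*a^2 + 230*a + s*(40*a - 35) - 140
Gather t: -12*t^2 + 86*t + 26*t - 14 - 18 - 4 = -12*t^2 + 112*t - 36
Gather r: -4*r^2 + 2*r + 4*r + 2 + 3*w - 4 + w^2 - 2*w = -4*r^2 + 6*r + w^2 + w - 2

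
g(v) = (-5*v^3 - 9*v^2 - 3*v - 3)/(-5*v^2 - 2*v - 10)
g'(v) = (10*v + 2)*(-5*v^3 - 9*v^2 - 3*v - 3)/(-5*v^2 - 2*v - 10)^2 + (-15*v^2 - 18*v - 3)/(-5*v^2 - 2*v - 10)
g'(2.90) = 1.20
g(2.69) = 3.37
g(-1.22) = 0.24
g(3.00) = 3.74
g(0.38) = 0.50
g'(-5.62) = 1.03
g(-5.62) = -3.94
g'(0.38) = 0.79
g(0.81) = 0.94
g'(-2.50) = 0.97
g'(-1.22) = 0.39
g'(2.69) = 1.22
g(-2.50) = -0.73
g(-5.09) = -3.39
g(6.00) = 7.05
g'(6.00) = 1.06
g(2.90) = 3.62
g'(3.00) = 1.19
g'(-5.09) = 1.04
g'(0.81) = 1.20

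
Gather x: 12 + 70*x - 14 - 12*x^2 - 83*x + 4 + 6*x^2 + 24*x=-6*x^2 + 11*x + 2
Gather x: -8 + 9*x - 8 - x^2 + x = -x^2 + 10*x - 16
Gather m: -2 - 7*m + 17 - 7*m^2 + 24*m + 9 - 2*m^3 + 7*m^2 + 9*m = -2*m^3 + 26*m + 24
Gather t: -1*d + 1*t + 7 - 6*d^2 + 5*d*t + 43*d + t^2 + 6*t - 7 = -6*d^2 + 42*d + t^2 + t*(5*d + 7)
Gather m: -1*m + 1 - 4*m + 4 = 5 - 5*m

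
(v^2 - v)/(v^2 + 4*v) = (v - 1)/(v + 4)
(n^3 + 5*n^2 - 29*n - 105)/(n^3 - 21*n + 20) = (n^3 + 5*n^2 - 29*n - 105)/(n^3 - 21*n + 20)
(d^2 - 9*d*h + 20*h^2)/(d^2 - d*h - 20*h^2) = (d - 4*h)/(d + 4*h)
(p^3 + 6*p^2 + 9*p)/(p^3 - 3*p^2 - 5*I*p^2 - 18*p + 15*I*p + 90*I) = p*(p + 3)/(p^2 - p*(6 + 5*I) + 30*I)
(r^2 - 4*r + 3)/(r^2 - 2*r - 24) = (-r^2 + 4*r - 3)/(-r^2 + 2*r + 24)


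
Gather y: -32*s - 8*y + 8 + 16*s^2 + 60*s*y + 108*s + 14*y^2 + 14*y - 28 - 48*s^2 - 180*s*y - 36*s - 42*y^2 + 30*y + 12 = -32*s^2 + 40*s - 28*y^2 + y*(36 - 120*s) - 8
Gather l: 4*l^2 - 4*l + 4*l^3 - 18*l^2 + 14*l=4*l^3 - 14*l^2 + 10*l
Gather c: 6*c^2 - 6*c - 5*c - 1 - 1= 6*c^2 - 11*c - 2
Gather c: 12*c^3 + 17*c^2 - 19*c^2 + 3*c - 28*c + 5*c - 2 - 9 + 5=12*c^3 - 2*c^2 - 20*c - 6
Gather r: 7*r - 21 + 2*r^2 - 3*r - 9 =2*r^2 + 4*r - 30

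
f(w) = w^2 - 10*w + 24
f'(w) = 2*w - 10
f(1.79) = 9.30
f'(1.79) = -6.42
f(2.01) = 7.94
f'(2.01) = -5.98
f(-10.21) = 230.34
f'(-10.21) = -30.42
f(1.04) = 14.68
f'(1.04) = -7.92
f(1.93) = 8.42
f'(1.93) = -6.14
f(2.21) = 6.78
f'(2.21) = -5.58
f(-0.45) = 28.70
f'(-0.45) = -10.90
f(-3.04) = 63.64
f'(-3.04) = -16.08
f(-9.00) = 195.00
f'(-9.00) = -28.00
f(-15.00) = 399.00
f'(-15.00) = -40.00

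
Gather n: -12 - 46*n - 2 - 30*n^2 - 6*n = -30*n^2 - 52*n - 14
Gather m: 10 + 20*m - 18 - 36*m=-16*m - 8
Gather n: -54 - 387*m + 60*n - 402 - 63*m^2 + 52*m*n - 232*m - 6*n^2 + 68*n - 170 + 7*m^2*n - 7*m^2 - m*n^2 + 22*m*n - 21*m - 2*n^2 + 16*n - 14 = -70*m^2 - 640*m + n^2*(-m - 8) + n*(7*m^2 + 74*m + 144) - 640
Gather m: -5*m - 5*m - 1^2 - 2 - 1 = -10*m - 4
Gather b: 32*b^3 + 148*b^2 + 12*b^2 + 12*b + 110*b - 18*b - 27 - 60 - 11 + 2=32*b^3 + 160*b^2 + 104*b - 96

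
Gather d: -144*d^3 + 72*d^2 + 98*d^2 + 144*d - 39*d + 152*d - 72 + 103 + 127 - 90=-144*d^3 + 170*d^2 + 257*d + 68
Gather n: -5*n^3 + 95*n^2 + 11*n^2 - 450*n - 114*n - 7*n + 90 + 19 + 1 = -5*n^3 + 106*n^2 - 571*n + 110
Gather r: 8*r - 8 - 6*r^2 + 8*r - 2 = -6*r^2 + 16*r - 10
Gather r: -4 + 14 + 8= 18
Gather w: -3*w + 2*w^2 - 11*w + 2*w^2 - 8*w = 4*w^2 - 22*w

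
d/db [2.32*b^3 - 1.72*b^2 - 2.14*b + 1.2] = 6.96*b^2 - 3.44*b - 2.14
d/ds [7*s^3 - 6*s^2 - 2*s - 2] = 21*s^2 - 12*s - 2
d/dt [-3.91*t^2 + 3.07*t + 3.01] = 3.07 - 7.82*t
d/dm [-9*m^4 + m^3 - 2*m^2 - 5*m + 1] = -36*m^3 + 3*m^2 - 4*m - 5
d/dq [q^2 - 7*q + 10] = 2*q - 7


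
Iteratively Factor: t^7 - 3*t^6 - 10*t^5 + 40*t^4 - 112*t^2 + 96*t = (t + 2)*(t^6 - 5*t^5 + 40*t^3 - 80*t^2 + 48*t) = (t - 2)*(t + 2)*(t^5 - 3*t^4 - 6*t^3 + 28*t^2 - 24*t) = (t - 2)*(t + 2)*(t + 3)*(t^4 - 6*t^3 + 12*t^2 - 8*t) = (t - 2)^2*(t + 2)*(t + 3)*(t^3 - 4*t^2 + 4*t) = t*(t - 2)^2*(t + 2)*(t + 3)*(t^2 - 4*t + 4) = t*(t - 2)^3*(t + 2)*(t + 3)*(t - 2)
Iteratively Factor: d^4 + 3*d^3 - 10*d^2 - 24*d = (d)*(d^3 + 3*d^2 - 10*d - 24) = d*(d + 2)*(d^2 + d - 12) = d*(d - 3)*(d + 2)*(d + 4)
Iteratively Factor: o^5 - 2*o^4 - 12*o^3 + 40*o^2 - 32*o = (o + 4)*(o^4 - 6*o^3 + 12*o^2 - 8*o) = (o - 2)*(o + 4)*(o^3 - 4*o^2 + 4*o) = o*(o - 2)*(o + 4)*(o^2 - 4*o + 4) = o*(o - 2)^2*(o + 4)*(o - 2)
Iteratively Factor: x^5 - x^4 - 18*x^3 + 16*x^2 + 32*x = (x)*(x^4 - x^3 - 18*x^2 + 16*x + 32) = x*(x - 2)*(x^3 + x^2 - 16*x - 16) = x*(x - 2)*(x + 4)*(x^2 - 3*x - 4) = x*(x - 2)*(x + 1)*(x + 4)*(x - 4)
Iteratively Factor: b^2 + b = (b)*(b + 1)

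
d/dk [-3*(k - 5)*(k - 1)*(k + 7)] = -9*k^2 - 6*k + 111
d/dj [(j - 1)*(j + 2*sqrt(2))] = 2*j - 1 + 2*sqrt(2)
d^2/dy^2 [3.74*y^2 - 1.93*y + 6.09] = 7.48000000000000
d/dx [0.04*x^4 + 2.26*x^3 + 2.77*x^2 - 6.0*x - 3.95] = 0.16*x^3 + 6.78*x^2 + 5.54*x - 6.0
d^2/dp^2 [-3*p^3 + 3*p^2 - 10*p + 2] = 6 - 18*p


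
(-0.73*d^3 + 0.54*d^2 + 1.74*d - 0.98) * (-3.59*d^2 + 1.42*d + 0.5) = 2.6207*d^5 - 2.9752*d^4 - 5.8448*d^3 + 6.259*d^2 - 0.5216*d - 0.49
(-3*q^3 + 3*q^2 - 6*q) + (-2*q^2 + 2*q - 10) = -3*q^3 + q^2 - 4*q - 10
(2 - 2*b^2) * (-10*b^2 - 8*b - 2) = 20*b^4 + 16*b^3 - 16*b^2 - 16*b - 4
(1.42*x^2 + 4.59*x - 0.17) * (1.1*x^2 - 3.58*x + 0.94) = 1.562*x^4 - 0.0345999999999993*x^3 - 15.2844*x^2 + 4.9232*x - 0.1598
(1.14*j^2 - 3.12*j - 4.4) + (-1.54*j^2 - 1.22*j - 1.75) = -0.4*j^2 - 4.34*j - 6.15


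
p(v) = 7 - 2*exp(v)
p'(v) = -2*exp(v)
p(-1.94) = 6.71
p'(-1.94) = -0.29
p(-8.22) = 7.00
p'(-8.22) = -0.00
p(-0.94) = 6.22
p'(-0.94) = -0.78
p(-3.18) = 6.92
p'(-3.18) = -0.08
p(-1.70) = 6.63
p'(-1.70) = -0.37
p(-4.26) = 6.97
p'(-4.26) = -0.03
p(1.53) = -2.24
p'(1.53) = -9.24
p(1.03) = 1.40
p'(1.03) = -5.60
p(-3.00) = 6.90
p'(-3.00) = -0.10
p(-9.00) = 7.00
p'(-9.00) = 0.00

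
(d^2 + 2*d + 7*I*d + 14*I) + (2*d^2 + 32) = 3*d^2 + 2*d + 7*I*d + 32 + 14*I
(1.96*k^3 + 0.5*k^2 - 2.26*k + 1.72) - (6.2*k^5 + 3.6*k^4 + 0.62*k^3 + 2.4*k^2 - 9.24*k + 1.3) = -6.2*k^5 - 3.6*k^4 + 1.34*k^3 - 1.9*k^2 + 6.98*k + 0.42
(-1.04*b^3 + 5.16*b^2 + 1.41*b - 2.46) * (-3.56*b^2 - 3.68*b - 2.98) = 3.7024*b^5 - 14.5424*b^4 - 20.9092*b^3 - 11.808*b^2 + 4.851*b + 7.3308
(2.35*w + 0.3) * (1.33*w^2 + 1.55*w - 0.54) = 3.1255*w^3 + 4.0415*w^2 - 0.804*w - 0.162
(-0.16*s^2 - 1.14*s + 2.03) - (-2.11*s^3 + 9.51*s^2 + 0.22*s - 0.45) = 2.11*s^3 - 9.67*s^2 - 1.36*s + 2.48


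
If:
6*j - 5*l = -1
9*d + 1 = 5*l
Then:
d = 5*l/9 - 1/9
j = 5*l/6 - 1/6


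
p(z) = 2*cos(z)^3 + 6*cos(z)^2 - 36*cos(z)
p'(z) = -6*sin(z)*cos(z)^2 - 12*sin(z)*cos(z) + 36*sin(z)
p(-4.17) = 19.91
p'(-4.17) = 34.77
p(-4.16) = 20.25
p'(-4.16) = 34.60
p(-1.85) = 10.34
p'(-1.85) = -37.35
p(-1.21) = -11.87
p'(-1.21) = -29.02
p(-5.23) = -16.10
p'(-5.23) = 24.85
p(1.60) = 1.06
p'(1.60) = 36.33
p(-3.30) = 39.47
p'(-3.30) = 6.63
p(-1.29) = -9.47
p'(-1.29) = -30.95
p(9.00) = 36.27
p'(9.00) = 17.29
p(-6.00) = -27.26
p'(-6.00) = 5.29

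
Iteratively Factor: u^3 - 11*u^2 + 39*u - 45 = (u - 5)*(u^2 - 6*u + 9) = (u - 5)*(u - 3)*(u - 3)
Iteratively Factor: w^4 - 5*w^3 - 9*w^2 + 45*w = (w - 5)*(w^3 - 9*w) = (w - 5)*(w + 3)*(w^2 - 3*w) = (w - 5)*(w - 3)*(w + 3)*(w)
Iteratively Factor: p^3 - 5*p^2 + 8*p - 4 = (p - 2)*(p^2 - 3*p + 2) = (p - 2)^2*(p - 1)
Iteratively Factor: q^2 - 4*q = (q)*(q - 4)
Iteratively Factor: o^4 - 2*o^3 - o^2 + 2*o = (o - 2)*(o^3 - o) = (o - 2)*(o - 1)*(o^2 + o) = (o - 2)*(o - 1)*(o + 1)*(o)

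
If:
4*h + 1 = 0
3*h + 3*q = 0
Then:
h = -1/4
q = 1/4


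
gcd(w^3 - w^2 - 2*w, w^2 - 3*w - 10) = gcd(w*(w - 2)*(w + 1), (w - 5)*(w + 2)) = 1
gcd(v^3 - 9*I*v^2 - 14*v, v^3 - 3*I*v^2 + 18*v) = v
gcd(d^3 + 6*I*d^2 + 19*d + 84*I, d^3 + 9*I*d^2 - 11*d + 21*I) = d^2 + 10*I*d - 21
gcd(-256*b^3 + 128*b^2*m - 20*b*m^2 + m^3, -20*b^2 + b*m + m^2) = 4*b - m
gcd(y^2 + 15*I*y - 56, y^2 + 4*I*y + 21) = y + 7*I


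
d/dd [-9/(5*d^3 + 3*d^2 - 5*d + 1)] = 9*(15*d^2 + 6*d - 5)/(5*d^3 + 3*d^2 - 5*d + 1)^2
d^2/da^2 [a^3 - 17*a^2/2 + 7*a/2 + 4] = 6*a - 17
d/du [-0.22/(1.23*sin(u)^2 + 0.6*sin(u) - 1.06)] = (0.5412*sin(u) + 0.132)*cos(u)/(1.23*sin(u)^2 + 0.6*sin(u) - 1.06)^2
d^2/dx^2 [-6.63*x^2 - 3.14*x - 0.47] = -13.2600000000000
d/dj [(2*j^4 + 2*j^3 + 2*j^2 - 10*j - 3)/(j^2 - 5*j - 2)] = (4*j^5 - 28*j^4 - 36*j^3 - 12*j^2 - 2*j + 5)/(j^4 - 10*j^3 + 21*j^2 + 20*j + 4)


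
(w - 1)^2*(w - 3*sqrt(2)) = w^3 - 3*sqrt(2)*w^2 - 2*w^2 + w + 6*sqrt(2)*w - 3*sqrt(2)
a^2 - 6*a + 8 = (a - 4)*(a - 2)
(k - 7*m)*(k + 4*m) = k^2 - 3*k*m - 28*m^2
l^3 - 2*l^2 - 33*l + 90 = (l - 5)*(l - 3)*(l + 6)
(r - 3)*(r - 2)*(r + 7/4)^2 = r^4 - 3*r^3/2 - 135*r^2/16 + 91*r/16 + 147/8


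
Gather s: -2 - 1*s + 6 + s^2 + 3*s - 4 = s^2 + 2*s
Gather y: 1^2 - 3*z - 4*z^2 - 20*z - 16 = -4*z^2 - 23*z - 15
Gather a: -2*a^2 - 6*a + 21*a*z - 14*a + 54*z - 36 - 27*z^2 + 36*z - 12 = -2*a^2 + a*(21*z - 20) - 27*z^2 + 90*z - 48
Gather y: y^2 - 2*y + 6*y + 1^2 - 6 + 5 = y^2 + 4*y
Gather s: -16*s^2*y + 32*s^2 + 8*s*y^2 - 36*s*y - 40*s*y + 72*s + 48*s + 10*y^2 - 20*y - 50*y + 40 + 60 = s^2*(32 - 16*y) + s*(8*y^2 - 76*y + 120) + 10*y^2 - 70*y + 100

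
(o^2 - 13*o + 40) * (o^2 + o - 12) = o^4 - 12*o^3 + 15*o^2 + 196*o - 480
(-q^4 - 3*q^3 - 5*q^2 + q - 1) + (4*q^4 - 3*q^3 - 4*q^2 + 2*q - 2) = 3*q^4 - 6*q^3 - 9*q^2 + 3*q - 3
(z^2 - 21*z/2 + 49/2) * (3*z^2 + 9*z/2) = 3*z^4 - 27*z^3 + 105*z^2/4 + 441*z/4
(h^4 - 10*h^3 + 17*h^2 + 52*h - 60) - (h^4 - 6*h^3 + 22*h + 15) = -4*h^3 + 17*h^2 + 30*h - 75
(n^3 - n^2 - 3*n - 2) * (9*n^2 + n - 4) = 9*n^5 - 8*n^4 - 32*n^3 - 17*n^2 + 10*n + 8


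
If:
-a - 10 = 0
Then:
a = -10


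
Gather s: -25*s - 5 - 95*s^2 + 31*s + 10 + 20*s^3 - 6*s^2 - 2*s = 20*s^3 - 101*s^2 + 4*s + 5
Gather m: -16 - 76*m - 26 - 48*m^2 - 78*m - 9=-48*m^2 - 154*m - 51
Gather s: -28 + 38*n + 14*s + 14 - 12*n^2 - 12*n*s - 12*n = -12*n^2 + 26*n + s*(14 - 12*n) - 14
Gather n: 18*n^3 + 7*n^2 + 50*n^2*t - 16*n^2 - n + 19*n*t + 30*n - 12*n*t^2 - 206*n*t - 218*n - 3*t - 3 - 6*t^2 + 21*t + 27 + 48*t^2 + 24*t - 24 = 18*n^3 + n^2*(50*t - 9) + n*(-12*t^2 - 187*t - 189) + 42*t^2 + 42*t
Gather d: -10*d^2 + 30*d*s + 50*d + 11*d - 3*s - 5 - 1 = -10*d^2 + d*(30*s + 61) - 3*s - 6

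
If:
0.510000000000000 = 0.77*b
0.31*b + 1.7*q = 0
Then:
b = 0.66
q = -0.12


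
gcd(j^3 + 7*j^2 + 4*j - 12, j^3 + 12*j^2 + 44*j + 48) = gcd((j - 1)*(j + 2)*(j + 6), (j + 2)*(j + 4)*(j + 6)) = j^2 + 8*j + 12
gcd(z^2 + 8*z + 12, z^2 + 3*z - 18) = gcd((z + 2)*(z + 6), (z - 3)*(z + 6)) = z + 6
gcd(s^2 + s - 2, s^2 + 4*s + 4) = s + 2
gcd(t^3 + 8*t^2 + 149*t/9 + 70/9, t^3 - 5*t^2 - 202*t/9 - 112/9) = t^2 + 3*t + 14/9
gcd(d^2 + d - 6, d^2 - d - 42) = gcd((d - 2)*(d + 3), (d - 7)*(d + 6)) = 1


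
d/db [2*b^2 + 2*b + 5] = 4*b + 2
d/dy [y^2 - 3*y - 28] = 2*y - 3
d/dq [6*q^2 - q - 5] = 12*q - 1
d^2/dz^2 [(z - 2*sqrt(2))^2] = 2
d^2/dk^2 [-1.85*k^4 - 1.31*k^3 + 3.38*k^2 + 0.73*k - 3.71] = -22.2*k^2 - 7.86*k + 6.76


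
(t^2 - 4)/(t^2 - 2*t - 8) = (t - 2)/(t - 4)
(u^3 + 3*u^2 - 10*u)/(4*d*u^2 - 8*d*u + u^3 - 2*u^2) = (u + 5)/(4*d + u)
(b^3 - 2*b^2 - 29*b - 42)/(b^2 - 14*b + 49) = (b^2 + 5*b + 6)/(b - 7)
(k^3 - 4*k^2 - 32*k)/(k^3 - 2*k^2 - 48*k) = (k + 4)/(k + 6)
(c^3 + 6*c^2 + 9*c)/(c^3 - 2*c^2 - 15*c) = (c + 3)/(c - 5)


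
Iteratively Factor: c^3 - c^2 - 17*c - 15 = (c + 1)*(c^2 - 2*c - 15) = (c + 1)*(c + 3)*(c - 5)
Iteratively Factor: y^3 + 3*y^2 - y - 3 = (y - 1)*(y^2 + 4*y + 3) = (y - 1)*(y + 3)*(y + 1)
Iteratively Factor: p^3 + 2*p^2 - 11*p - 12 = (p + 4)*(p^2 - 2*p - 3) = (p - 3)*(p + 4)*(p + 1)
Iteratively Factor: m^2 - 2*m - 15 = (m + 3)*(m - 5)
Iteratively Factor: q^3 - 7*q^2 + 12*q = (q - 3)*(q^2 - 4*q) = (q - 4)*(q - 3)*(q)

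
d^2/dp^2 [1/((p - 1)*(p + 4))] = 2*((p - 1)^2 + (p - 1)*(p + 4) + (p + 4)^2)/((p - 1)^3*(p + 4)^3)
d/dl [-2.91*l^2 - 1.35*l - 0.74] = -5.82*l - 1.35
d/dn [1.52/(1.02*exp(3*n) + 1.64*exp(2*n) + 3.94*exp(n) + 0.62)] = (-4.6512*exp(2*n) - 4.9856*exp(n) - 5.9888)*exp(n)/(1.02*exp(3*n) + 1.64*exp(2*n) + 3.94*exp(n) + 0.62)^2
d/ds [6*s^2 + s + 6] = 12*s + 1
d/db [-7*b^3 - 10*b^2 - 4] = b*(-21*b - 20)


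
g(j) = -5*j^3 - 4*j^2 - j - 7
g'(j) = -15*j^2 - 8*j - 1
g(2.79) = -149.51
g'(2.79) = -140.08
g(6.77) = -1748.55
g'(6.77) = -742.65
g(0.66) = -10.84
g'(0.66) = -12.81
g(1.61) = -39.84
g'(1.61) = -52.76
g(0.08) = -7.11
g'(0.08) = -1.74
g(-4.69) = 425.51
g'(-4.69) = -293.42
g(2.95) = -173.12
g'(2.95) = -155.14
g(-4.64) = 411.01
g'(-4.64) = -286.82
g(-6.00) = 935.00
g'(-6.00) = -493.00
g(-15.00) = 15983.00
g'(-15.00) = -3256.00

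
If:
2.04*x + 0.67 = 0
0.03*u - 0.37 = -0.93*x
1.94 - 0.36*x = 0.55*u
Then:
No Solution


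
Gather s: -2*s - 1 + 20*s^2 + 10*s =20*s^2 + 8*s - 1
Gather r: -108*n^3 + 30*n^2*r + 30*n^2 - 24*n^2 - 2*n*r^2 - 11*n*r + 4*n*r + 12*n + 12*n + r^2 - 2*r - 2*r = -108*n^3 + 6*n^2 + 24*n + r^2*(1 - 2*n) + r*(30*n^2 - 7*n - 4)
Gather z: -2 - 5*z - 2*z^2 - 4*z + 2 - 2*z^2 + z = -4*z^2 - 8*z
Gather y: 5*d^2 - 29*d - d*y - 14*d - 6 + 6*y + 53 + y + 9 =5*d^2 - 43*d + y*(7 - d) + 56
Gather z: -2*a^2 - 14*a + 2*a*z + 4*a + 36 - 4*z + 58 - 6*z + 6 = -2*a^2 - 10*a + z*(2*a - 10) + 100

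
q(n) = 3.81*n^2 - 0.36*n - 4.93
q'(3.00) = 22.50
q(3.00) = 28.28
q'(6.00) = 45.36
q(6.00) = 130.07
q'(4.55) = 34.31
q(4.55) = 72.31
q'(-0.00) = -0.36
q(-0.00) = -4.93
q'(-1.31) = -10.34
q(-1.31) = 2.08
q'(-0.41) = -3.48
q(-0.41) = -4.14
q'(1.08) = 7.87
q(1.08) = -0.87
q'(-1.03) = -8.21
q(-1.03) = -0.52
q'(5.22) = 39.42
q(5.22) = 97.01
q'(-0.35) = -3.03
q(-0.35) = -4.34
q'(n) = 7.62*n - 0.36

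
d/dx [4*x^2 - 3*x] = 8*x - 3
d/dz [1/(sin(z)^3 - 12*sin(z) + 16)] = -3*(sin(z) + 2)*cos(z)/((sin(z) - 2)^3*(sin(z) + 4)^2)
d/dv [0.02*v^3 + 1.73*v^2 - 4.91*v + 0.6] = 0.06*v^2 + 3.46*v - 4.91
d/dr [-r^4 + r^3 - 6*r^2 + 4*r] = -4*r^3 + 3*r^2 - 12*r + 4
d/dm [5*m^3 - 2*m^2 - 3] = m*(15*m - 4)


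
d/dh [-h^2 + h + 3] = 1 - 2*h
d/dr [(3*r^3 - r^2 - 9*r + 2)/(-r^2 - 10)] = 3*(-r^4 - 33*r^2 + 8*r + 30)/(r^4 + 20*r^2 + 100)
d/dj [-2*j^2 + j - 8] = 1 - 4*j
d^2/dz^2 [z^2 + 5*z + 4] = 2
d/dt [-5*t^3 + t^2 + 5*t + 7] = -15*t^2 + 2*t + 5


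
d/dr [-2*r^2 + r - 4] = 1 - 4*r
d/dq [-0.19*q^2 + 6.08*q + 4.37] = 6.08 - 0.38*q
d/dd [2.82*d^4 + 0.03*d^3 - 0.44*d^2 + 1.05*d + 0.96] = 11.28*d^3 + 0.09*d^2 - 0.88*d + 1.05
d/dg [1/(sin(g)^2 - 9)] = -2*sin(g)*cos(g)/(sin(g)^2 - 9)^2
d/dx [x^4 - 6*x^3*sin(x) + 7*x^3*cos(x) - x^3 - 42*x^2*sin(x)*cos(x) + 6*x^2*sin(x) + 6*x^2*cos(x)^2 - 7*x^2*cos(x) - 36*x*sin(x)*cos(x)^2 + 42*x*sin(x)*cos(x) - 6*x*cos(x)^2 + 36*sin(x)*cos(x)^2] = -7*x^3*sin(x) - 6*x^3*cos(x) + 4*x^3 - 11*x^2*sin(x) - 6*x^2*sin(2*x) + 27*x^2*cos(x) - 42*x^2*cos(2*x) - 3*x^2 + 12*x*sin(x) - 36*x*sin(2*x) - 23*x*cos(x) + 48*x*cos(2*x) - 27*x*cos(3*x) + 6*x + 27*sin(x) + 21*sin(2*x) - 9*sin(3*x) - 27*cos(x) - 3*cos(2*x) + 27*cos(3*x) + 36*sqrt(2)*cos(x + pi/4) - 3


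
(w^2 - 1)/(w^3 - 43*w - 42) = (w - 1)/(w^2 - w - 42)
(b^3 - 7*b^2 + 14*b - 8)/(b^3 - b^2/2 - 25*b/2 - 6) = 2*(b^2 - 3*b + 2)/(2*b^2 + 7*b + 3)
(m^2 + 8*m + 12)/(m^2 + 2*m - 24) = (m + 2)/(m - 4)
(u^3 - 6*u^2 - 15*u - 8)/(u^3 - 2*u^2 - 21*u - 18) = (u^2 - 7*u - 8)/(u^2 - 3*u - 18)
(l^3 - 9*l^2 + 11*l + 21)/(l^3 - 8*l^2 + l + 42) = (l + 1)/(l + 2)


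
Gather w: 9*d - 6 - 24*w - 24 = 9*d - 24*w - 30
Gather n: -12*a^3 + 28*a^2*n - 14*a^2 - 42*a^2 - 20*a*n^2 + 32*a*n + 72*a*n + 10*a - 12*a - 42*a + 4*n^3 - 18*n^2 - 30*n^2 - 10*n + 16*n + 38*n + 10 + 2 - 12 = -12*a^3 - 56*a^2 - 44*a + 4*n^3 + n^2*(-20*a - 48) + n*(28*a^2 + 104*a + 44)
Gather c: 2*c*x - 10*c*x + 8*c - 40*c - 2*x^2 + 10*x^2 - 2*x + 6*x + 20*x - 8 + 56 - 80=c*(-8*x - 32) + 8*x^2 + 24*x - 32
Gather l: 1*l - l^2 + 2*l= -l^2 + 3*l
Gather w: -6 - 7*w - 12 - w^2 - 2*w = -w^2 - 9*w - 18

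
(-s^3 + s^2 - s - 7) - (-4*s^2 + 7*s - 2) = -s^3 + 5*s^2 - 8*s - 5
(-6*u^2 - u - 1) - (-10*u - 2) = -6*u^2 + 9*u + 1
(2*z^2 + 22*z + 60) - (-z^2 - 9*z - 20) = 3*z^2 + 31*z + 80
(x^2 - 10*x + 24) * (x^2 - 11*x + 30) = x^4 - 21*x^3 + 164*x^2 - 564*x + 720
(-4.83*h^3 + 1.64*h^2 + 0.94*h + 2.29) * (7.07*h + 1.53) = -34.1481*h^4 + 4.2049*h^3 + 9.155*h^2 + 17.6285*h + 3.5037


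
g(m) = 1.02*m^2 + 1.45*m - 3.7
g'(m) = 2.04*m + 1.45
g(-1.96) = -2.62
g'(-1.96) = -2.55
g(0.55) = -2.59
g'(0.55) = 2.57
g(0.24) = -3.29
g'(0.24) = 1.94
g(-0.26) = -4.01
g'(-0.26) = 0.92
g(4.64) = 24.99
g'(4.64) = 10.92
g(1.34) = 0.07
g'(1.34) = 4.18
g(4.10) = 19.39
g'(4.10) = 9.81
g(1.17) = -0.61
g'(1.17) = 3.84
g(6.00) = 41.72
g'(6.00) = 13.69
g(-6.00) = 24.32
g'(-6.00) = -10.79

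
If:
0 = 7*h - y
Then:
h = y/7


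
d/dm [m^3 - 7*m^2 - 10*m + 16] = 3*m^2 - 14*m - 10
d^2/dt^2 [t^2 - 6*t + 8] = 2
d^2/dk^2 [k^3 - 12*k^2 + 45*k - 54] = 6*k - 24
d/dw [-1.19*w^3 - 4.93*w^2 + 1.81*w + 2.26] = -3.57*w^2 - 9.86*w + 1.81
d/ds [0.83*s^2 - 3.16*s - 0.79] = 1.66*s - 3.16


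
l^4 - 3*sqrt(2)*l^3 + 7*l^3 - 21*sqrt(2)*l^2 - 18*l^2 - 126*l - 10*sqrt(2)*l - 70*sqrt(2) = (l + 7)*(l - 5*sqrt(2))*(l + sqrt(2))^2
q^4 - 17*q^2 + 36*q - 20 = (q - 2)^2*(q - 1)*(q + 5)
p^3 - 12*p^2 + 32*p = p*(p - 8)*(p - 4)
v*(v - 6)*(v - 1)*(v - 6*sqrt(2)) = v^4 - 6*sqrt(2)*v^3 - 7*v^3 + 6*v^2 + 42*sqrt(2)*v^2 - 36*sqrt(2)*v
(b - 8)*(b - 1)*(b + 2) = b^3 - 7*b^2 - 10*b + 16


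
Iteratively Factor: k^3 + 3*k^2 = (k)*(k^2 + 3*k) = k^2*(k + 3)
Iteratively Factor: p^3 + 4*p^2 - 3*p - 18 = (p + 3)*(p^2 + p - 6) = (p - 2)*(p + 3)*(p + 3)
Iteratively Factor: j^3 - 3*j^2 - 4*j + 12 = (j - 3)*(j^2 - 4) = (j - 3)*(j - 2)*(j + 2)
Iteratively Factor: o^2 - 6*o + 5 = (o - 1)*(o - 5)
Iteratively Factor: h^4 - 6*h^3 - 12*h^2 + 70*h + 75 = (h - 5)*(h^3 - h^2 - 17*h - 15) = (h - 5)*(h + 3)*(h^2 - 4*h - 5) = (h - 5)*(h + 1)*(h + 3)*(h - 5)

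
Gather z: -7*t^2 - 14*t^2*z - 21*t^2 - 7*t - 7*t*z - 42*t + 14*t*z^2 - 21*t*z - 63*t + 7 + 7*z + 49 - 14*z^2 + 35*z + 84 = -28*t^2 - 112*t + z^2*(14*t - 14) + z*(-14*t^2 - 28*t + 42) + 140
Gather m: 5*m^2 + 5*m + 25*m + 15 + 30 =5*m^2 + 30*m + 45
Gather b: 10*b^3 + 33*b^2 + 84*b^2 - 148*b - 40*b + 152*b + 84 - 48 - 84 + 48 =10*b^3 + 117*b^2 - 36*b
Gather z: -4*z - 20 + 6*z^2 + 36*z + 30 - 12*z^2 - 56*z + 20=-6*z^2 - 24*z + 30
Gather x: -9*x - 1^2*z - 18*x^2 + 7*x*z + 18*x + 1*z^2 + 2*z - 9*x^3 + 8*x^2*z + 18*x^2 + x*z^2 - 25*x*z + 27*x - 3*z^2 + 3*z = -9*x^3 + 8*x^2*z + x*(z^2 - 18*z + 36) - 2*z^2 + 4*z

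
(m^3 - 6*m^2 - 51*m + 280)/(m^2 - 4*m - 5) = (m^2 - m - 56)/(m + 1)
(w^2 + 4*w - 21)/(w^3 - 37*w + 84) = 1/(w - 4)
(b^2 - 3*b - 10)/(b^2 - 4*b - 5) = (b + 2)/(b + 1)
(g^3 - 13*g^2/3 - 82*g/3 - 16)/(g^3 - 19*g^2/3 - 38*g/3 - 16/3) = (g + 3)/(g + 1)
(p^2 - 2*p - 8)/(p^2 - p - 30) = (-p^2 + 2*p + 8)/(-p^2 + p + 30)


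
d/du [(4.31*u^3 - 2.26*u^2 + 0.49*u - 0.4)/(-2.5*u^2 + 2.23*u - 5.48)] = (-10.775*u^4 + 19.2226*u^3 - 74.6712*u^2 + 22.7696*u - 1.7932)/(6.25*u^4 - 11.15*u^3 + 32.3729*u^2 - 24.4408*u + 30.0304)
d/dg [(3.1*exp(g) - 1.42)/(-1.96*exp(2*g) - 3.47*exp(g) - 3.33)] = (6.076*exp(2*g) - 5.5664*exp(g) - 15.2504)*exp(g)/(3.8416*exp(4*g) + 13.6024*exp(3*g) + 25.0945*exp(2*g) + 23.1102*exp(g) + 11.0889)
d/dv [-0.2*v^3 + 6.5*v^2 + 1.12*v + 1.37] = -0.6*v^2 + 13.0*v + 1.12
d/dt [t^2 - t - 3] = 2*t - 1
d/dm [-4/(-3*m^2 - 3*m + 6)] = 4*(-2*m - 1)/(3*(m^2 + m - 2)^2)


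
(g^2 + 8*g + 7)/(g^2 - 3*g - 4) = (g + 7)/(g - 4)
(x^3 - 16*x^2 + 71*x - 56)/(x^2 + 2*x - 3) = (x^2 - 15*x + 56)/(x + 3)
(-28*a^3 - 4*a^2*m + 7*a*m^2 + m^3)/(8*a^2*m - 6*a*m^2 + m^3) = (-14*a^2 - 9*a*m - m^2)/(m*(4*a - m))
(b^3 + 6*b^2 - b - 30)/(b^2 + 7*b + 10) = (b^2 + b - 6)/(b + 2)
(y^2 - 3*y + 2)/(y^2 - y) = (y - 2)/y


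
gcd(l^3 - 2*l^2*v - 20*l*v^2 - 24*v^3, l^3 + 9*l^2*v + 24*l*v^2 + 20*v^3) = l^2 + 4*l*v + 4*v^2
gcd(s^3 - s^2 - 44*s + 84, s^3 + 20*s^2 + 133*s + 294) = s + 7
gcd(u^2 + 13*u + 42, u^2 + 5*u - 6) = u + 6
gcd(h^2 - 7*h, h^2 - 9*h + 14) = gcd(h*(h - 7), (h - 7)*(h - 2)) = h - 7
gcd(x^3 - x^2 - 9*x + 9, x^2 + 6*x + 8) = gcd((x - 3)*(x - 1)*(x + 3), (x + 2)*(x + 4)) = 1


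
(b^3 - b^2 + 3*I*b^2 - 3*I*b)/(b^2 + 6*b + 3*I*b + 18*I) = b*(b - 1)/(b + 6)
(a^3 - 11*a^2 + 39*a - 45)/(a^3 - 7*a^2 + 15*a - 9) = (a - 5)/(a - 1)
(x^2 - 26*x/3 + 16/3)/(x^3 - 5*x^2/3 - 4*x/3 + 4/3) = (x - 8)/(x^2 - x - 2)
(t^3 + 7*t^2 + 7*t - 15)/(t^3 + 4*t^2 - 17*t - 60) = (t - 1)/(t - 4)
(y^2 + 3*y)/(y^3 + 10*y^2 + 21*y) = 1/(y + 7)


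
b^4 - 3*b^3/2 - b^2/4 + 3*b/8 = b*(b - 3/2)*(b - 1/2)*(b + 1/2)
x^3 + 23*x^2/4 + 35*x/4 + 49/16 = (x + 1/2)*(x + 7/4)*(x + 7/2)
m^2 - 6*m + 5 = (m - 5)*(m - 1)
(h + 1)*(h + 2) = h^2 + 3*h + 2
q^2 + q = q*(q + 1)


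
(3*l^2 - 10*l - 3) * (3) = 9*l^2 - 30*l - 9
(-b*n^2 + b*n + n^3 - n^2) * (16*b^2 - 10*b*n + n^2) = -16*b^3*n^2 + 16*b^3*n + 26*b^2*n^3 - 26*b^2*n^2 - 11*b*n^4 + 11*b*n^3 + n^5 - n^4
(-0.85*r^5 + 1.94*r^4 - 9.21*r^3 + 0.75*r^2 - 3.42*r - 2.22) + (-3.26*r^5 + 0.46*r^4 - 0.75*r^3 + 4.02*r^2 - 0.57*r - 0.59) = -4.11*r^5 + 2.4*r^4 - 9.96*r^3 + 4.77*r^2 - 3.99*r - 2.81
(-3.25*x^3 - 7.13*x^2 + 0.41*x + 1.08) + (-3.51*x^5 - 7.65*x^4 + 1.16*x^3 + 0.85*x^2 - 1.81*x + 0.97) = -3.51*x^5 - 7.65*x^4 - 2.09*x^3 - 6.28*x^2 - 1.4*x + 2.05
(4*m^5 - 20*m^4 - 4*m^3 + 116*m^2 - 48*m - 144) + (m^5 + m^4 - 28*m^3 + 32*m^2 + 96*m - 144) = 5*m^5 - 19*m^4 - 32*m^3 + 148*m^2 + 48*m - 288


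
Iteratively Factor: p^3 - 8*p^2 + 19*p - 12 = (p - 3)*(p^2 - 5*p + 4) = (p - 4)*(p - 3)*(p - 1)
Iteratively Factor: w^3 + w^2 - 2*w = (w)*(w^2 + w - 2) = w*(w + 2)*(w - 1)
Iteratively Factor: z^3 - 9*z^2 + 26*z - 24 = (z - 2)*(z^2 - 7*z + 12) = (z - 3)*(z - 2)*(z - 4)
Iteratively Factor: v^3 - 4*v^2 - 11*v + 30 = (v - 5)*(v^2 + v - 6) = (v - 5)*(v - 2)*(v + 3)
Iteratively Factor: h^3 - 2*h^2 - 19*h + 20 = (h - 5)*(h^2 + 3*h - 4) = (h - 5)*(h - 1)*(h + 4)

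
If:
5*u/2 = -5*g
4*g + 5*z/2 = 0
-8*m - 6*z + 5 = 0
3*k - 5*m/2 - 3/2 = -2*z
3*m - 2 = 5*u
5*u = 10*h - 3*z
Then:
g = 5/544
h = -37/2720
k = 1697/1632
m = 173/272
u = -5/272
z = -1/68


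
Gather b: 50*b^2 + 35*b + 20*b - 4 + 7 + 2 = 50*b^2 + 55*b + 5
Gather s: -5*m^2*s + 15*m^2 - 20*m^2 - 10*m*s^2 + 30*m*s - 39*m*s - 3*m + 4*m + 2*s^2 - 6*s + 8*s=-5*m^2 + m + s^2*(2 - 10*m) + s*(-5*m^2 - 9*m + 2)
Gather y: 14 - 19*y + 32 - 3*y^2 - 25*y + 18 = -3*y^2 - 44*y + 64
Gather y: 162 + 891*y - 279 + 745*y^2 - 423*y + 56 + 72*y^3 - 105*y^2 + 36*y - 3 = 72*y^3 + 640*y^2 + 504*y - 64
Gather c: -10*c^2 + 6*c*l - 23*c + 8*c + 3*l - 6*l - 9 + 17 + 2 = -10*c^2 + c*(6*l - 15) - 3*l + 10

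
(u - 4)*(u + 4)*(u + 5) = u^3 + 5*u^2 - 16*u - 80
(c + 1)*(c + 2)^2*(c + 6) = c^4 + 11*c^3 + 38*c^2 + 52*c + 24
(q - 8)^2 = q^2 - 16*q + 64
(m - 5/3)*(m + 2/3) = m^2 - m - 10/9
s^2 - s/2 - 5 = (s - 5/2)*(s + 2)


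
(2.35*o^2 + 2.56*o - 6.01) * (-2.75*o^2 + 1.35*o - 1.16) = -6.4625*o^4 - 3.8675*o^3 + 17.2575*o^2 - 11.0831*o + 6.9716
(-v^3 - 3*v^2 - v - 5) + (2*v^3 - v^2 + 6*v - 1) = v^3 - 4*v^2 + 5*v - 6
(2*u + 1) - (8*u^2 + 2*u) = 1 - 8*u^2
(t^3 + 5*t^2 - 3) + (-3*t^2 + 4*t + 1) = t^3 + 2*t^2 + 4*t - 2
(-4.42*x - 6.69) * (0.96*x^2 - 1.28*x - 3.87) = -4.2432*x^3 - 0.7648*x^2 + 25.6686*x + 25.8903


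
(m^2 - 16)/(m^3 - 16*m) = 1/m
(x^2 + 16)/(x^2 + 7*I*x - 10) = (x^2 + 16)/(x^2 + 7*I*x - 10)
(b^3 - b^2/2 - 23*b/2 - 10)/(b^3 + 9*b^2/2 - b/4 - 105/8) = 4*(b^2 - 3*b - 4)/(4*b^2 + 8*b - 21)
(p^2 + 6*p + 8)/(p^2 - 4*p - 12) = (p + 4)/(p - 6)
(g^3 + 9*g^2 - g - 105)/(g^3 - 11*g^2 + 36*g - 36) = (g^2 + 12*g + 35)/(g^2 - 8*g + 12)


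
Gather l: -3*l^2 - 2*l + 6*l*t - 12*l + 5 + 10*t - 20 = -3*l^2 + l*(6*t - 14) + 10*t - 15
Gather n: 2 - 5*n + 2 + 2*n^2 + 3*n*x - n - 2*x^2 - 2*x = 2*n^2 + n*(3*x - 6) - 2*x^2 - 2*x + 4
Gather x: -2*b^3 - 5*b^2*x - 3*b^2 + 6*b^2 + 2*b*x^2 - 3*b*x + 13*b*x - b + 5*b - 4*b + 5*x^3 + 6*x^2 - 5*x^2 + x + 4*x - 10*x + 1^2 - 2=-2*b^3 + 3*b^2 + 5*x^3 + x^2*(2*b + 1) + x*(-5*b^2 + 10*b - 5) - 1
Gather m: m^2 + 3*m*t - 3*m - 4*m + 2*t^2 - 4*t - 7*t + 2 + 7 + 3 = m^2 + m*(3*t - 7) + 2*t^2 - 11*t + 12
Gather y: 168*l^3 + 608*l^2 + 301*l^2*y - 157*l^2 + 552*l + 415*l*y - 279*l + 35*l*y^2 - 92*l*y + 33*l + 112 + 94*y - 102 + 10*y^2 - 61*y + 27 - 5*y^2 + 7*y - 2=168*l^3 + 451*l^2 + 306*l + y^2*(35*l + 5) + y*(301*l^2 + 323*l + 40) + 35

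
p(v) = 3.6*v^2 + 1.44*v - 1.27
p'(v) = 7.2*v + 1.44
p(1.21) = 5.74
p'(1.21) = 10.15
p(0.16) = -0.95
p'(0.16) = 2.59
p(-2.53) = 18.13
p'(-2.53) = -16.78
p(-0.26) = -1.40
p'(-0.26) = -0.43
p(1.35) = 7.24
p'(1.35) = 11.16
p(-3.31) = 33.41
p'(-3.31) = -22.39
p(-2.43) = 16.49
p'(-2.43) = -16.06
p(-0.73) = -0.40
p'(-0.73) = -3.82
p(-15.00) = 787.13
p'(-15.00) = -106.56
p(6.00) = 136.97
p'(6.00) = 44.64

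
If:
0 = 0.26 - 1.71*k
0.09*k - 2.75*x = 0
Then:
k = 0.15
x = 0.00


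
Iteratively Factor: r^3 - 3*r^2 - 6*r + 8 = (r - 1)*(r^2 - 2*r - 8) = (r - 1)*(r + 2)*(r - 4)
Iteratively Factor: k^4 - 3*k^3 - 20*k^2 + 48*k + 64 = (k + 1)*(k^3 - 4*k^2 - 16*k + 64) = (k + 1)*(k + 4)*(k^2 - 8*k + 16) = (k - 4)*(k + 1)*(k + 4)*(k - 4)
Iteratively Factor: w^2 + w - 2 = (w - 1)*(w + 2)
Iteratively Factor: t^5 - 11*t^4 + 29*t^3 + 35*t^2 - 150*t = (t - 3)*(t^4 - 8*t^3 + 5*t^2 + 50*t) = (t - 5)*(t - 3)*(t^3 - 3*t^2 - 10*t) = (t - 5)*(t - 3)*(t + 2)*(t^2 - 5*t) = t*(t - 5)*(t - 3)*(t + 2)*(t - 5)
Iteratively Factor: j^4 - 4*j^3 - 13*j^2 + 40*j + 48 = (j + 1)*(j^3 - 5*j^2 - 8*j + 48) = (j - 4)*(j + 1)*(j^2 - j - 12) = (j - 4)*(j + 1)*(j + 3)*(j - 4)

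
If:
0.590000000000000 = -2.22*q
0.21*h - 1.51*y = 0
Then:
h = 7.19047619047619*y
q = -0.27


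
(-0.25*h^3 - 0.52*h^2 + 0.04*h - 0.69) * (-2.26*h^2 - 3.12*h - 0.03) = 0.565*h^5 + 1.9552*h^4 + 1.5395*h^3 + 1.4502*h^2 + 2.1516*h + 0.0207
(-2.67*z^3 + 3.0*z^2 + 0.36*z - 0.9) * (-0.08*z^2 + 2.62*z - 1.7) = 0.2136*z^5 - 7.2354*z^4 + 12.3702*z^3 - 4.0848*z^2 - 2.97*z + 1.53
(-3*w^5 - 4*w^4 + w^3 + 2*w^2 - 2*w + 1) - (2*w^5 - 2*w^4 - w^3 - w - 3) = -5*w^5 - 2*w^4 + 2*w^3 + 2*w^2 - w + 4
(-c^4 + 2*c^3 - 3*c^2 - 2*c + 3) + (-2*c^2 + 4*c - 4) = -c^4 + 2*c^3 - 5*c^2 + 2*c - 1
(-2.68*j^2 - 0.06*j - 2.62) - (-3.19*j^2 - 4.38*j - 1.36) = 0.51*j^2 + 4.32*j - 1.26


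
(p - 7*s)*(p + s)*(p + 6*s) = p^3 - 43*p*s^2 - 42*s^3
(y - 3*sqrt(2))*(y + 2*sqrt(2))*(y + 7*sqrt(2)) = y^3 + 6*sqrt(2)*y^2 - 26*y - 84*sqrt(2)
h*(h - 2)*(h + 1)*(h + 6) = h^4 + 5*h^3 - 8*h^2 - 12*h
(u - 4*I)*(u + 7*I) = u^2 + 3*I*u + 28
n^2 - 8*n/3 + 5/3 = (n - 5/3)*(n - 1)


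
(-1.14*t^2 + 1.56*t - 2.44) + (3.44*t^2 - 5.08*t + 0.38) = 2.3*t^2 - 3.52*t - 2.06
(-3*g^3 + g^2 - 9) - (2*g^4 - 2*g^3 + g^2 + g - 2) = -2*g^4 - g^3 - g - 7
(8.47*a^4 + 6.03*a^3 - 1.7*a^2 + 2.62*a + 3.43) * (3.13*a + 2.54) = 26.5111*a^5 + 40.3877*a^4 + 9.9952*a^3 + 3.8826*a^2 + 17.3907*a + 8.7122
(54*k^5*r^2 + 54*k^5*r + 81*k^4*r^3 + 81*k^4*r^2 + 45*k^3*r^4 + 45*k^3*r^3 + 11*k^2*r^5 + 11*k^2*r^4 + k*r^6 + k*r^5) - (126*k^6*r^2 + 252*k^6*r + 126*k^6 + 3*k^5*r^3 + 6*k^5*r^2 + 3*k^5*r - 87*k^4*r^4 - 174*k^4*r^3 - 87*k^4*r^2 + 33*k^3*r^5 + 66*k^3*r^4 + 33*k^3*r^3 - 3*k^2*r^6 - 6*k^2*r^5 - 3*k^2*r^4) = -126*k^6*r^2 - 252*k^6*r - 126*k^6 - 3*k^5*r^3 + 48*k^5*r^2 + 51*k^5*r + 87*k^4*r^4 + 255*k^4*r^3 + 168*k^4*r^2 - 33*k^3*r^5 - 21*k^3*r^4 + 12*k^3*r^3 + 3*k^2*r^6 + 17*k^2*r^5 + 14*k^2*r^4 + k*r^6 + k*r^5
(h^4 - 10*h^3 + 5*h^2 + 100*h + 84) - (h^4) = -10*h^3 + 5*h^2 + 100*h + 84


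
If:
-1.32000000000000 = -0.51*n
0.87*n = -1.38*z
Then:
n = 2.59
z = -1.63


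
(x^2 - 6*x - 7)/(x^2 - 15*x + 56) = (x + 1)/(x - 8)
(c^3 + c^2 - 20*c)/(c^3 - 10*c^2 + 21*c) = (c^2 + c - 20)/(c^2 - 10*c + 21)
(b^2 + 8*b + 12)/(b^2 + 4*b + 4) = (b + 6)/(b + 2)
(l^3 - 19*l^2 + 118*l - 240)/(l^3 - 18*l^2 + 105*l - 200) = (l - 6)/(l - 5)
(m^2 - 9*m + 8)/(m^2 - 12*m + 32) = (m - 1)/(m - 4)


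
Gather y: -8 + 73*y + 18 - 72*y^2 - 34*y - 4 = -72*y^2 + 39*y + 6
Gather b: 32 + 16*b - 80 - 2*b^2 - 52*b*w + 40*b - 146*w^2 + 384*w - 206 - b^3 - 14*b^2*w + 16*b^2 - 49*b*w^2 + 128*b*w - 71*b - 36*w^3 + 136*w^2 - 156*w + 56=-b^3 + b^2*(14 - 14*w) + b*(-49*w^2 + 76*w - 15) - 36*w^3 - 10*w^2 + 228*w - 198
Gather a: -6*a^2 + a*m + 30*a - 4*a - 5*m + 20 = -6*a^2 + a*(m + 26) - 5*m + 20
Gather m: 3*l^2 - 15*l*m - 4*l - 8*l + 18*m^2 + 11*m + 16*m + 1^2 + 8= 3*l^2 - 12*l + 18*m^2 + m*(27 - 15*l) + 9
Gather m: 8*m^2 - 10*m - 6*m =8*m^2 - 16*m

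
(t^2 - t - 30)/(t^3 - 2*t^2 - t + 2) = (t^2 - t - 30)/(t^3 - 2*t^2 - t + 2)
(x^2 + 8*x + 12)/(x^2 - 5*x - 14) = (x + 6)/(x - 7)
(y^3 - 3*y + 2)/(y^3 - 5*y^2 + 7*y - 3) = (y + 2)/(y - 3)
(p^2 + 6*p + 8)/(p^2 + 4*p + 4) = (p + 4)/(p + 2)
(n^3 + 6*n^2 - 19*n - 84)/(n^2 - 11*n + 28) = (n^2 + 10*n + 21)/(n - 7)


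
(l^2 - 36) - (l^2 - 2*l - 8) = 2*l - 28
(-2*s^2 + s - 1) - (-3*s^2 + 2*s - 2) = s^2 - s + 1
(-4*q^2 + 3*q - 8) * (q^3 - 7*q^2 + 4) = -4*q^5 + 31*q^4 - 29*q^3 + 40*q^2 + 12*q - 32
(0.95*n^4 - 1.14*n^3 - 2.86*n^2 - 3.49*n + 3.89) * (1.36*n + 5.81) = 1.292*n^5 + 3.9691*n^4 - 10.513*n^3 - 21.363*n^2 - 14.9865*n + 22.6009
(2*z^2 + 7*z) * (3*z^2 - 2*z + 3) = 6*z^4 + 17*z^3 - 8*z^2 + 21*z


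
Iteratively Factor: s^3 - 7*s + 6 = (s - 2)*(s^2 + 2*s - 3) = (s - 2)*(s - 1)*(s + 3)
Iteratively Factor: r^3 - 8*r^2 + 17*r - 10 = (r - 5)*(r^2 - 3*r + 2) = (r - 5)*(r - 1)*(r - 2)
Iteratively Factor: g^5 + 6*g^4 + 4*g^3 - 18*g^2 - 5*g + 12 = (g - 1)*(g^4 + 7*g^3 + 11*g^2 - 7*g - 12) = (g - 1)*(g + 3)*(g^3 + 4*g^2 - g - 4) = (g - 1)*(g + 3)*(g + 4)*(g^2 - 1) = (g - 1)*(g + 1)*(g + 3)*(g + 4)*(g - 1)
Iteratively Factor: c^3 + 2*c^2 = (c)*(c^2 + 2*c) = c^2*(c + 2)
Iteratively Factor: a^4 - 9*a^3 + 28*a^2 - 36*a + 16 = (a - 2)*(a^3 - 7*a^2 + 14*a - 8) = (a - 2)^2*(a^2 - 5*a + 4) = (a - 2)^2*(a - 1)*(a - 4)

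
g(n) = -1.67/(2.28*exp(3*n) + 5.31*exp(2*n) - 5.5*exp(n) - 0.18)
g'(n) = -1.67*(-6.84*exp(3*n) - 10.62*exp(2*n) + 5.5*exp(n))/(2.28*exp(3*n) + 5.31*exp(2*n) - 5.5*exp(n) - 0.18)^2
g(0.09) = -0.53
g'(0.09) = 2.64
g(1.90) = -0.00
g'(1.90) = 0.01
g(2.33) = -0.00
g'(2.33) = 0.00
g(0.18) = -0.35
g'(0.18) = 1.50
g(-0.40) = 2.10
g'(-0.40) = 8.33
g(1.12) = -0.02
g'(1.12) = 0.05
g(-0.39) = 2.19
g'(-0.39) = 9.40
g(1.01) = -0.02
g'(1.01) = 0.07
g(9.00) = 0.00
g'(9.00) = 0.00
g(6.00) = 0.00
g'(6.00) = 0.00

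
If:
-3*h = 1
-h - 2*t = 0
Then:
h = -1/3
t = 1/6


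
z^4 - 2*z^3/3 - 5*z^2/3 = z^2*(z - 5/3)*(z + 1)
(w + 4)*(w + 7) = w^2 + 11*w + 28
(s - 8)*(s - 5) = s^2 - 13*s + 40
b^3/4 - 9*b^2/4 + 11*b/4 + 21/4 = (b/4 + 1/4)*(b - 7)*(b - 3)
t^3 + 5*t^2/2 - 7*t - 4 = (t - 2)*(t + 1/2)*(t + 4)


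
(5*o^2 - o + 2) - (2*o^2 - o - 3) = 3*o^2 + 5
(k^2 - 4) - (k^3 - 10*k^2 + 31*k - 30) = -k^3 + 11*k^2 - 31*k + 26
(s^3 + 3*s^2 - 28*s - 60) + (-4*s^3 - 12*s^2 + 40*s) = -3*s^3 - 9*s^2 + 12*s - 60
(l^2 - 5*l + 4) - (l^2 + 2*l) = 4 - 7*l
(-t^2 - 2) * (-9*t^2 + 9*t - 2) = 9*t^4 - 9*t^3 + 20*t^2 - 18*t + 4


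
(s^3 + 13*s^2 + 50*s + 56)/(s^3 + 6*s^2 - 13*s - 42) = (s + 4)/(s - 3)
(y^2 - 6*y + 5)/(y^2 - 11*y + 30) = (y - 1)/(y - 6)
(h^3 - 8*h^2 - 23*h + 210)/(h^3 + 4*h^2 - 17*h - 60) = (h^2 - 13*h + 42)/(h^2 - h - 12)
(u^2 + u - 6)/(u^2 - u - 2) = (u + 3)/(u + 1)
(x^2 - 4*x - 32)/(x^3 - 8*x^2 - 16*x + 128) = 1/(x - 4)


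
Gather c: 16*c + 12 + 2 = 16*c + 14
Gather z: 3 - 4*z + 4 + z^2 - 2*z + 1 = z^2 - 6*z + 8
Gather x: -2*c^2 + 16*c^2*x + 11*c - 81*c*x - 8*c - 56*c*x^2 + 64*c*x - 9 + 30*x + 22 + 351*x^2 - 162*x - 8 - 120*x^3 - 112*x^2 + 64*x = -2*c^2 + 3*c - 120*x^3 + x^2*(239 - 56*c) + x*(16*c^2 - 17*c - 68) + 5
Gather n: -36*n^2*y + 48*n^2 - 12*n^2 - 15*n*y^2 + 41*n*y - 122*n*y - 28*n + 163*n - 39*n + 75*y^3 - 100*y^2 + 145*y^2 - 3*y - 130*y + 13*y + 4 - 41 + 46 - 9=n^2*(36 - 36*y) + n*(-15*y^2 - 81*y + 96) + 75*y^3 + 45*y^2 - 120*y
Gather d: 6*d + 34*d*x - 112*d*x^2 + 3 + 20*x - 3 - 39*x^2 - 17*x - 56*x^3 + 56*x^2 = d*(-112*x^2 + 34*x + 6) - 56*x^3 + 17*x^2 + 3*x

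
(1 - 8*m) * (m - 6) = -8*m^2 + 49*m - 6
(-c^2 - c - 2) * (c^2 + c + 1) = -c^4 - 2*c^3 - 4*c^2 - 3*c - 2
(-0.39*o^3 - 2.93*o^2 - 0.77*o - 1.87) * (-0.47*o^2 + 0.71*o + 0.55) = 0.1833*o^5 + 1.1002*o^4 - 1.9329*o^3 - 1.2793*o^2 - 1.7512*o - 1.0285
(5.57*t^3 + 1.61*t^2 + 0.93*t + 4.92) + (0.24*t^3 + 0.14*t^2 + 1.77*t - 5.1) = 5.81*t^3 + 1.75*t^2 + 2.7*t - 0.18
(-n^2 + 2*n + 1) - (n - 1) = -n^2 + n + 2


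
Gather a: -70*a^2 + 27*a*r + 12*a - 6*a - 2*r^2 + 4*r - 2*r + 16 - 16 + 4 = -70*a^2 + a*(27*r + 6) - 2*r^2 + 2*r + 4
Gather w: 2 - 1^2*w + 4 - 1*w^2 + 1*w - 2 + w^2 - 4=0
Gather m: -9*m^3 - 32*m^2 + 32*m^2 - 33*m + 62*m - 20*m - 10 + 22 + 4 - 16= -9*m^3 + 9*m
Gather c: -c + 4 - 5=-c - 1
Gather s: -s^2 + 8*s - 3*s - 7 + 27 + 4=-s^2 + 5*s + 24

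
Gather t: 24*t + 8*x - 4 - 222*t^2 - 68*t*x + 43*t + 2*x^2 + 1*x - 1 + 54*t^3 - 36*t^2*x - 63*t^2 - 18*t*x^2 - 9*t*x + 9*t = 54*t^3 + t^2*(-36*x - 285) + t*(-18*x^2 - 77*x + 76) + 2*x^2 + 9*x - 5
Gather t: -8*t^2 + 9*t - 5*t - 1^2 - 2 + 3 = -8*t^2 + 4*t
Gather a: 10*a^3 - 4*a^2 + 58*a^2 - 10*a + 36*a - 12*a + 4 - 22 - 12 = 10*a^3 + 54*a^2 + 14*a - 30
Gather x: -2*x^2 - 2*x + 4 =-2*x^2 - 2*x + 4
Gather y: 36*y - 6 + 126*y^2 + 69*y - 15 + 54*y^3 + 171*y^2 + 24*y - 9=54*y^3 + 297*y^2 + 129*y - 30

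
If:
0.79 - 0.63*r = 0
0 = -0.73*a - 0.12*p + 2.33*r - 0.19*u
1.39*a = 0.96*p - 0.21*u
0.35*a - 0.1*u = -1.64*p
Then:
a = -2.13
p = 1.82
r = 1.25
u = 22.40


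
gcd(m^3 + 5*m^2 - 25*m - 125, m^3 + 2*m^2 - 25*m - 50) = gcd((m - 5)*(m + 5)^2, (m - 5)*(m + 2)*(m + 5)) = m^2 - 25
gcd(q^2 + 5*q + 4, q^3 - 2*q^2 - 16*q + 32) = q + 4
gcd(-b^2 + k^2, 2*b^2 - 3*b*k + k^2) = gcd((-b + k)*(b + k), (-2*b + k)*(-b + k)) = b - k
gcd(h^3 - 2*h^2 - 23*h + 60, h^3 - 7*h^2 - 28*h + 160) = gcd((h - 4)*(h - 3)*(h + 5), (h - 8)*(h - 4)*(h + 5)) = h^2 + h - 20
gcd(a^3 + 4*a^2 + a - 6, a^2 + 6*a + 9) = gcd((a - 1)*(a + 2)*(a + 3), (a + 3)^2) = a + 3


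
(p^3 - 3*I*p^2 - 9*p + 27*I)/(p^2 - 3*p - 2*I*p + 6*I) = (p^2 + 3*p*(1 - I) - 9*I)/(p - 2*I)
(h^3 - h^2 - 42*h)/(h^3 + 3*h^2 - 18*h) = (h - 7)/(h - 3)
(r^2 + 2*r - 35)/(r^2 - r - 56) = (r - 5)/(r - 8)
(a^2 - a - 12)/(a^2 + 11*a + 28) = (a^2 - a - 12)/(a^2 + 11*a + 28)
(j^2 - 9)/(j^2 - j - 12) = (j - 3)/(j - 4)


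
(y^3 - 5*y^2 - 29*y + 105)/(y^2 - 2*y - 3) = (y^2 - 2*y - 35)/(y + 1)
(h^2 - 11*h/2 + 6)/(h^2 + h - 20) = (h - 3/2)/(h + 5)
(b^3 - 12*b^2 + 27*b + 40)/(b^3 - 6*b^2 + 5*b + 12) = (b^2 - 13*b + 40)/(b^2 - 7*b + 12)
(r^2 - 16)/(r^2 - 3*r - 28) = (r - 4)/(r - 7)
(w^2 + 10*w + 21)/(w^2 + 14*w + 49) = (w + 3)/(w + 7)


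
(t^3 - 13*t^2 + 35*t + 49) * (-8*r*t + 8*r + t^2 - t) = -8*r*t^4 + 112*r*t^3 - 384*r*t^2 - 112*r*t + 392*r + t^5 - 14*t^4 + 48*t^3 + 14*t^2 - 49*t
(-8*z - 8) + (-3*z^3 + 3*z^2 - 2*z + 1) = -3*z^3 + 3*z^2 - 10*z - 7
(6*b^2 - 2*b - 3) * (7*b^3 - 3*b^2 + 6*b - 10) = 42*b^5 - 32*b^4 + 21*b^3 - 63*b^2 + 2*b + 30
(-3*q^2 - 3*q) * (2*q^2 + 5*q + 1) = -6*q^4 - 21*q^3 - 18*q^2 - 3*q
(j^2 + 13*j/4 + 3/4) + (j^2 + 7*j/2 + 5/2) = 2*j^2 + 27*j/4 + 13/4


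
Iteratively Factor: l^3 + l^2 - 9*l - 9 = (l + 1)*(l^2 - 9) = (l + 1)*(l + 3)*(l - 3)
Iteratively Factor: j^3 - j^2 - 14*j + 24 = (j + 4)*(j^2 - 5*j + 6) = (j - 2)*(j + 4)*(j - 3)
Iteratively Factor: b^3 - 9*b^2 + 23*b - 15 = (b - 5)*(b^2 - 4*b + 3) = (b - 5)*(b - 1)*(b - 3)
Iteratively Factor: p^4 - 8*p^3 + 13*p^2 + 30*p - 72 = (p - 3)*(p^3 - 5*p^2 - 2*p + 24) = (p - 3)^2*(p^2 - 2*p - 8) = (p - 3)^2*(p + 2)*(p - 4)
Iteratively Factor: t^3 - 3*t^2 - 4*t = (t - 4)*(t^2 + t) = (t - 4)*(t + 1)*(t)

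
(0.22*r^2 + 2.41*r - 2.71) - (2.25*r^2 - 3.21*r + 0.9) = -2.03*r^2 + 5.62*r - 3.61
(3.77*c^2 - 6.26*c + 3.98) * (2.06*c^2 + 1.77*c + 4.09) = 7.7662*c^4 - 6.2227*c^3 + 12.5379*c^2 - 18.5588*c + 16.2782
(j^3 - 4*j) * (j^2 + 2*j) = j^5 + 2*j^4 - 4*j^3 - 8*j^2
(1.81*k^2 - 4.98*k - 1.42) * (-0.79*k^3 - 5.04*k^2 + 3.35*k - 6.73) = -1.4299*k^5 - 5.1882*k^4 + 32.2845*k^3 - 21.7075*k^2 + 28.7584*k + 9.5566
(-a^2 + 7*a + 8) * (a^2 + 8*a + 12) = -a^4 - a^3 + 52*a^2 + 148*a + 96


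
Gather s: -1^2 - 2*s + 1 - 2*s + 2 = 2 - 4*s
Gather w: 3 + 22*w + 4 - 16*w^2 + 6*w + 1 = -16*w^2 + 28*w + 8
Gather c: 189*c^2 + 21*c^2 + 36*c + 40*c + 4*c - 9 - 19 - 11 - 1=210*c^2 + 80*c - 40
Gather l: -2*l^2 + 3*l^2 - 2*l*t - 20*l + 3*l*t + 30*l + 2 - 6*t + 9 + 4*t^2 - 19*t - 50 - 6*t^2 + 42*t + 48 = l^2 + l*(t + 10) - 2*t^2 + 17*t + 9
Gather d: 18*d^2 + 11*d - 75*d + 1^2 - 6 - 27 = 18*d^2 - 64*d - 32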